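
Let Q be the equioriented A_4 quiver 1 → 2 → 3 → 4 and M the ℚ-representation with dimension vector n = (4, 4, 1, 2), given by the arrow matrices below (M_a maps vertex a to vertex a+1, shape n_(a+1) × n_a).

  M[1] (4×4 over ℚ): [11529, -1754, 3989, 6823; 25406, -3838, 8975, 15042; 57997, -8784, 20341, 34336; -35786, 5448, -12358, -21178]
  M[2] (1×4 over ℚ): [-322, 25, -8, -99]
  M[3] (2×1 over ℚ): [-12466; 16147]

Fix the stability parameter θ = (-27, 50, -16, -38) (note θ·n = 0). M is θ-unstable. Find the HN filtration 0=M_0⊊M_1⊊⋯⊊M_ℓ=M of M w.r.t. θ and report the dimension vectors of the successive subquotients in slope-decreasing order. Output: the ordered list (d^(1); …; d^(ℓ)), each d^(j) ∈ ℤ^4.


Via rank(M_{q-1}∘⋯∘M_p): M ≅ I[1,2]^3, I[1,4], I[4,4].
μ_θ-semistable layers: μ^(1)=50; μ^(2)=-4/3; μ^(3)=-27; μ^(4)=-38

((0, 3, 0, 0); (0, 1, 1, 1); (4, 0, 0, 0); (0, 0, 0, 1))


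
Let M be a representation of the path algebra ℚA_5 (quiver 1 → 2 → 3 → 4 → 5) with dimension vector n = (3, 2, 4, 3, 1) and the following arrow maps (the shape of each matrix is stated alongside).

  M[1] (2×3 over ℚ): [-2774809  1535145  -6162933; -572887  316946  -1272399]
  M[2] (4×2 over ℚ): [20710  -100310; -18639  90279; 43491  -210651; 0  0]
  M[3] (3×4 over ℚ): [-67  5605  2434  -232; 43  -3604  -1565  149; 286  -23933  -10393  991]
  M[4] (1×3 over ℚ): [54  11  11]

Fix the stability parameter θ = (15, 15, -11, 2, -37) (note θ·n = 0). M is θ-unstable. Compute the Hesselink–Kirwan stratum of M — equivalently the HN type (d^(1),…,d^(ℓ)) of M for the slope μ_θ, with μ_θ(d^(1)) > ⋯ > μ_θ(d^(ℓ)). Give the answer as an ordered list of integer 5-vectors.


Interval decomposition of M: I[1,1], I[1,2], I[1,5], I[3,3], I[3,4]^2.
HN type (ℓ=4): μ^(1)=15; μ^(2)=2; μ^(3)=-16/5; μ^(4)=-11

((2, 1, 0, 0, 0); (0, 0, 0, 2, 0); (1, 1, 1, 1, 1); (0, 0, 3, 0, 0))


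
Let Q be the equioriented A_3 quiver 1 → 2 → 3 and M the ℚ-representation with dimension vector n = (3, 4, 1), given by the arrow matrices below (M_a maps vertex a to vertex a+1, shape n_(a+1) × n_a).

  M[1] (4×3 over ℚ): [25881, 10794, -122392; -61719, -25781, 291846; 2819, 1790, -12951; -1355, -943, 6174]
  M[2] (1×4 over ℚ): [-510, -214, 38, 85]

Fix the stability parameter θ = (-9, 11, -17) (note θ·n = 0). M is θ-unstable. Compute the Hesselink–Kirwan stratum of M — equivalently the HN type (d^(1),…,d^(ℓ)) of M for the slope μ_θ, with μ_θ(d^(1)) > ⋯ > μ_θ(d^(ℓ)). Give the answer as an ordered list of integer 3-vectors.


Via rank(M_{q-1}∘⋯∘M_p): M ≅ I[1,2]^2, I[1,3], I[2,2].
μ_θ-semistable layers: μ^(1)=11; μ^(2)=-3; μ^(3)=-9

((0, 3, 0); (0, 1, 1); (3, 0, 0))


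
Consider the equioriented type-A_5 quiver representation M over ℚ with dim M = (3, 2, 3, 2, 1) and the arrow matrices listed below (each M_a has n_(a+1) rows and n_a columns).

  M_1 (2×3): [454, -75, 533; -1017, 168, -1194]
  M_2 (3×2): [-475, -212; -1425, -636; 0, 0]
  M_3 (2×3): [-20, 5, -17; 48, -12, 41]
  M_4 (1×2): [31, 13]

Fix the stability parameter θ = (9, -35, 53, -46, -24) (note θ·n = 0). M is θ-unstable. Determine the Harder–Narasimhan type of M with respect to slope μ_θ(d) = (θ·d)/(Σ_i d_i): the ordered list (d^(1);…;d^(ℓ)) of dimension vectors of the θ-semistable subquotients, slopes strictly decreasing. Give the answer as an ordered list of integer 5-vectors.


Barcode: M ≅ I[1,1], I[1,2], I[1,5], I[3,3], I[3,4]. HN layers by μ_θ (5 steps, strictly decreasing):
  μ^(1)=53; μ^(2)=9; μ^(3)=7/2; μ^(4)=-17/3; μ^(5)=-13

((0, 0, 1, 0, 0); (1, 0, 0, 0, 0); (0, 0, 1, 1, 0); (0, 0, 1, 1, 1); (2, 2, 0, 0, 0))


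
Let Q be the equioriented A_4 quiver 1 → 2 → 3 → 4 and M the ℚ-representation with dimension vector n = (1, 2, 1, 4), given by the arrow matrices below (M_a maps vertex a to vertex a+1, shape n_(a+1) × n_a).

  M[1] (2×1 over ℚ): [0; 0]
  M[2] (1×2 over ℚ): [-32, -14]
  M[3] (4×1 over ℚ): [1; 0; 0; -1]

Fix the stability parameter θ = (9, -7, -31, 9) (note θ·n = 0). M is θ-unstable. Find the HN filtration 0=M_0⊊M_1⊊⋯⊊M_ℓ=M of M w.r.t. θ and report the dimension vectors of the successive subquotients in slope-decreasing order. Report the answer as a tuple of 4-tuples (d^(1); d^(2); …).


Barcode: M ≅ I[1,1], I[2,2], I[2,4], I[4,4]^3. HN layers by μ_θ (3 steps, strictly decreasing):
  μ^(1)=9; μ^(2)=-7; μ^(3)=-19

((1, 0, 0, 4); (0, 1, 0, 0); (0, 1, 1, 0))


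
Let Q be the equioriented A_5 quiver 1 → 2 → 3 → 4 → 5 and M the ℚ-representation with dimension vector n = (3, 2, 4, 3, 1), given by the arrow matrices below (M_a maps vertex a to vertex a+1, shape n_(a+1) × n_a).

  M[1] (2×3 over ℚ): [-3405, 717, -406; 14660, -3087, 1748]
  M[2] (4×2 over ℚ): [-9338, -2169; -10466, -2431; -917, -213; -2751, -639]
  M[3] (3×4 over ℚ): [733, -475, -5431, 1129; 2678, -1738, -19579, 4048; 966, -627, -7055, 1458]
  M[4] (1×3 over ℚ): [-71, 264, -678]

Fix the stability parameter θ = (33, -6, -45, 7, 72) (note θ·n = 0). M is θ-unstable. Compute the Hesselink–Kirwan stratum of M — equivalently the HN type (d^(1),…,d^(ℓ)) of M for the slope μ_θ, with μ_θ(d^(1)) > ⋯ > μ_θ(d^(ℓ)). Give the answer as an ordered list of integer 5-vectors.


Barcode: M ≅ I[1,1], I[1,4], I[1,5], I[3,3], I[3,4]. HN layers by μ_θ (5 steps, strictly decreasing):
  μ^(1)=72; μ^(2)=33; μ^(3)=7; μ^(4)=-6; μ^(5)=-45

((0, 0, 0, 0, 1); (1, 0, 0, 0, 0); (0, 0, 0, 3, 0); (2, 2, 2, 0, 0); (0, 0, 2, 0, 0))


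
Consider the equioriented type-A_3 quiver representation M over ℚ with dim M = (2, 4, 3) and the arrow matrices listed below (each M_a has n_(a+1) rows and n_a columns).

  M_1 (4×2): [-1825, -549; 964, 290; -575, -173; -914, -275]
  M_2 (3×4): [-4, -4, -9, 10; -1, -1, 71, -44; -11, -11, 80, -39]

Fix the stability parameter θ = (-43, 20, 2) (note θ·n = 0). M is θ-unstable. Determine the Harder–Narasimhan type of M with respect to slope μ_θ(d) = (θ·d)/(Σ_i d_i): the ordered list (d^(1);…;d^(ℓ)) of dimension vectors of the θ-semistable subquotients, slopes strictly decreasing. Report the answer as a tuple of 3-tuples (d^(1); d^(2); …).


Interval decomposition of M: I[1,3]^2, I[2,2], I[2,3].
HN type (ℓ=3): μ^(1)=20; μ^(2)=11; μ^(3)=-43

((0, 1, 0); (0, 3, 3); (2, 0, 0))


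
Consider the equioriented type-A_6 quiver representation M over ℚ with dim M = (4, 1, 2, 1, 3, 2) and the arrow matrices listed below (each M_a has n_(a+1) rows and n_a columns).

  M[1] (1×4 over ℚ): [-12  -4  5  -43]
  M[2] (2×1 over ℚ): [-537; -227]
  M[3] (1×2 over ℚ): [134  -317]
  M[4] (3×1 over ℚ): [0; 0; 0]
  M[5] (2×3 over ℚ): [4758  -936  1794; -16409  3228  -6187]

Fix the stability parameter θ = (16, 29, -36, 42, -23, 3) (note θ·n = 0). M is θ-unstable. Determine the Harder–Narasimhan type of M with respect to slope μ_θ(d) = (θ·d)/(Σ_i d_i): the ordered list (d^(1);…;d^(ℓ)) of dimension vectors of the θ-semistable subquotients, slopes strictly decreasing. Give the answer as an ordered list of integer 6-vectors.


Barcode: M ≅ I[1,1]^3, I[1,4], I[3,3], I[5,5]^2, I[5,6], I[6,6]. HN layers by μ_θ (5 steps, strictly decreasing):
  μ^(1)=42; μ^(2)=16; μ^(3)=3; μ^(4)=-23; μ^(5)=-36

((0, 0, 0, 1, 0, 0); (3, 0, 0, 0, 0, 0); (1, 1, 1, 0, 0, 2); (0, 0, 0, 0, 3, 0); (0, 0, 1, 0, 0, 0))


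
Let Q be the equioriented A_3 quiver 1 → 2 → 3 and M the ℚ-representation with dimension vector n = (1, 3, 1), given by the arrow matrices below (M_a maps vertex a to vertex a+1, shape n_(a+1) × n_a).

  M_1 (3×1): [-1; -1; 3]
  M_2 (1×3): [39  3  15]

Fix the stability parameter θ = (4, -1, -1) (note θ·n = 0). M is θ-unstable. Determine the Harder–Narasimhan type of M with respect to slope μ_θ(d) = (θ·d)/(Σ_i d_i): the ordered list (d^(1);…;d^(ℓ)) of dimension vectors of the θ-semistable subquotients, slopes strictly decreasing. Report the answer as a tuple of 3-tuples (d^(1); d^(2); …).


Interval decomposition of M: I[1,3], I[2,2]^2.
HN type (ℓ=2): μ^(1)=2/3; μ^(2)=-1

((1, 1, 1); (0, 2, 0))


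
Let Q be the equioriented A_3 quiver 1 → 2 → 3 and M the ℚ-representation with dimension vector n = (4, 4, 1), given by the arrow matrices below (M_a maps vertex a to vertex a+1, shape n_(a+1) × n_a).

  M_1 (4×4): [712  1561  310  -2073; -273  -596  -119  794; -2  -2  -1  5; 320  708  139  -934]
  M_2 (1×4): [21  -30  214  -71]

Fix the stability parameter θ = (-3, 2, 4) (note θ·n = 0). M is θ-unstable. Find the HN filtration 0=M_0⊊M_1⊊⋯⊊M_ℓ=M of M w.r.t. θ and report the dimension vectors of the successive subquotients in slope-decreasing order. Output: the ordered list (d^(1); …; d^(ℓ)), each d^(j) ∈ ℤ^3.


Via rank(M_{q-1}∘⋯∘M_p): M ≅ I[1,2]^3, I[1,3].
μ_θ-semistable layers: μ^(1)=4; μ^(2)=2; μ^(3)=-3

((0, 0, 1); (0, 4, 0); (4, 0, 0))


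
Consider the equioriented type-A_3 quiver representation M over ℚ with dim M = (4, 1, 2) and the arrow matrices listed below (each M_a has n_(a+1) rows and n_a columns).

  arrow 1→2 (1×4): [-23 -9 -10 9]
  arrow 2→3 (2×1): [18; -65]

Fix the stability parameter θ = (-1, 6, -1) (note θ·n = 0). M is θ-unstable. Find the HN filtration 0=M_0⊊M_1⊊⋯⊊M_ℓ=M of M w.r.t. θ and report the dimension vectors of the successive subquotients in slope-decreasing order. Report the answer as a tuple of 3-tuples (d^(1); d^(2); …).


Via rank(M_{q-1}∘⋯∘M_p): M ≅ I[1,1]^3, I[1,3], I[3,3].
μ_θ-semistable layers: μ^(1)=5/2; μ^(2)=-1

((0, 1, 1); (4, 0, 1))


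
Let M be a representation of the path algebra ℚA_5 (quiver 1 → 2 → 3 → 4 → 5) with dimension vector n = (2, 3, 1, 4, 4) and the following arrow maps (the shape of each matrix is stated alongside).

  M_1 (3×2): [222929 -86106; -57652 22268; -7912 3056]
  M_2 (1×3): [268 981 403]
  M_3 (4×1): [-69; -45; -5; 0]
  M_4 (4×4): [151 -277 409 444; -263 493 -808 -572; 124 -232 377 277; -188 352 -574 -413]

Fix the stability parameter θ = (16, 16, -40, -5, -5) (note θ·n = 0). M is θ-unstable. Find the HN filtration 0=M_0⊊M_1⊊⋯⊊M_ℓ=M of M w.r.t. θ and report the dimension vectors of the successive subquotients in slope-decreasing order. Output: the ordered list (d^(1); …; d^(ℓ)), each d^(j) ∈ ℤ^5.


Via rank(M_{q-1}∘⋯∘M_p): M ≅ I[1,2], I[1,5], I[2,2], I[4,4], I[4,5]^2, I[5,5].
μ_θ-semistable layers: μ^(1)=16; μ^(2)=-18/5; μ^(3)=-5

((1, 2, 0, 0, 0); (1, 1, 1, 1, 1); (0, 0, 0, 3, 3))


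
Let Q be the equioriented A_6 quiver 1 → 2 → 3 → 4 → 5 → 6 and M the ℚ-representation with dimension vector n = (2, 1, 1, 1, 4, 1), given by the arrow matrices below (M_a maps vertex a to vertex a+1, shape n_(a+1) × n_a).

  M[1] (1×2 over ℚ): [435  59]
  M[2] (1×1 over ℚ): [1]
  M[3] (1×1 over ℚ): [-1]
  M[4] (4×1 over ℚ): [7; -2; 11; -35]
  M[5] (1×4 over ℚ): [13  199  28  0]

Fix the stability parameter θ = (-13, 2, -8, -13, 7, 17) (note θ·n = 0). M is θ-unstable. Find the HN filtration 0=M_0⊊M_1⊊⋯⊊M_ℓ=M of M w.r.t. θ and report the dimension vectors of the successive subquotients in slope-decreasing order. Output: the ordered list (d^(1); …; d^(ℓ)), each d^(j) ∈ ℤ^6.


Interval decomposition of M: I[1,1], I[1,6], I[5,5]^3.
HN type (ℓ=4): μ^(1)=17; μ^(2)=7; μ^(3)=-19/3; μ^(4)=-13

((0, 0, 0, 0, 0, 1); (0, 0, 0, 0, 4, 0); (0, 1, 1, 1, 0, 0); (2, 0, 0, 0, 0, 0))


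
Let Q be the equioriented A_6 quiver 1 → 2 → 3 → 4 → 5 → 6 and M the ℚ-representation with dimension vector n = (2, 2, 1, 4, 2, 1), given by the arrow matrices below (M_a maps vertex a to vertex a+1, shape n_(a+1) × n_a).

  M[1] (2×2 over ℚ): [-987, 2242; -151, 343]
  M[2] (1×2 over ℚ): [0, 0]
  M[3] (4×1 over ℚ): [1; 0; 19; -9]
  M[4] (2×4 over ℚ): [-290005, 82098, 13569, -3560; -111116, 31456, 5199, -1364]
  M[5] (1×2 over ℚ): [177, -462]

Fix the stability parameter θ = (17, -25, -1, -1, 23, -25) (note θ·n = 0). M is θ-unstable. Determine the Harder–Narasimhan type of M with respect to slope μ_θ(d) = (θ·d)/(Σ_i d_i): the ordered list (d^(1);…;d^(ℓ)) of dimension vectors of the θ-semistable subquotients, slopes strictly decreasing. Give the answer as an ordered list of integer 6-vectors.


Barcode: M ≅ I[1,2]^2, I[3,5], I[4,4]^2, I[4,6]. HN layers by μ_θ (3 steps, strictly decreasing):
  μ^(1)=23; μ^(2)=-1; μ^(3)=-4

((0, 0, 0, 0, 1, 0); (0, 0, 1, 4, 1, 1); (2, 2, 0, 0, 0, 0))


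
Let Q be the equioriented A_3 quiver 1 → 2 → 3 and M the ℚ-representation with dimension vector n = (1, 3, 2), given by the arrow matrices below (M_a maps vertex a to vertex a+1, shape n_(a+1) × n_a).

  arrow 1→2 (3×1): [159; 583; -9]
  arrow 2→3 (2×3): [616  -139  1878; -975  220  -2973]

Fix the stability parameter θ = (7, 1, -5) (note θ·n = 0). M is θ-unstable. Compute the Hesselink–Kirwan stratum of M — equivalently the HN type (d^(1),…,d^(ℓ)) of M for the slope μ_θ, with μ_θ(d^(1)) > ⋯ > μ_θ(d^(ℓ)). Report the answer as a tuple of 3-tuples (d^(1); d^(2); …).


Via rank(M_{q-1}∘⋯∘M_p): M ≅ I[1,3], I[2,2], I[2,3].
μ_θ-semistable layers: μ^(1)=1; μ^(2)=-2

((1, 2, 1); (0, 1, 1))


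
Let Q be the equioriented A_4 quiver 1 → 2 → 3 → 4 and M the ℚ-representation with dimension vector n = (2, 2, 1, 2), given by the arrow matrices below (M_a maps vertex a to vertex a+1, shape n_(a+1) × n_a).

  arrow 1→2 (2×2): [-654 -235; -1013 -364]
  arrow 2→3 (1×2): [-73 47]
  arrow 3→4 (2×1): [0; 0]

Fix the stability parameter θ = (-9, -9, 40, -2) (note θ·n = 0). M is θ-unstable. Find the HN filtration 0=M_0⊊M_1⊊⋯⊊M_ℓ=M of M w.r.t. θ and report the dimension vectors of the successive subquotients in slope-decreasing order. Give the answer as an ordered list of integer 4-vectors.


Barcode: M ≅ I[1,2], I[1,3], I[4,4]^2. HN layers by μ_θ (3 steps, strictly decreasing):
  μ^(1)=40; μ^(2)=-2; μ^(3)=-9

((0, 0, 1, 0); (0, 0, 0, 2); (2, 2, 0, 0))


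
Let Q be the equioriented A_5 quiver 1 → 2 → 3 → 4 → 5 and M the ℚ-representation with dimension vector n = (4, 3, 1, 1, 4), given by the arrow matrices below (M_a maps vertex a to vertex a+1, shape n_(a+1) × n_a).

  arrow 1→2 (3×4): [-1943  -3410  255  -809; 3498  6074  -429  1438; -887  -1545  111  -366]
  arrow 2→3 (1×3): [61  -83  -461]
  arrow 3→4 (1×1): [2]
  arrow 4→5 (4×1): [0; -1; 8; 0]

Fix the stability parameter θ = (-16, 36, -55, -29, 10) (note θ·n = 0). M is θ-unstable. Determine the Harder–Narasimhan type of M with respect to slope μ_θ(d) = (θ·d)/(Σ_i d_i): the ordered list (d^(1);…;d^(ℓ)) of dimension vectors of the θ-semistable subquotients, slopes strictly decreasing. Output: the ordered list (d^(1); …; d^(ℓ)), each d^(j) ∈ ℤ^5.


Via rank(M_{q-1}∘⋯∘M_p): M ≅ I[1,1], I[1,2]^2, I[1,5], I[5,5]^3.
μ_θ-semistable layers: μ^(1)=36; μ^(2)=10; μ^(3)=-16

((0, 2, 0, 0, 0); (0, 0, 0, 0, 4); (4, 1, 1, 1, 0))


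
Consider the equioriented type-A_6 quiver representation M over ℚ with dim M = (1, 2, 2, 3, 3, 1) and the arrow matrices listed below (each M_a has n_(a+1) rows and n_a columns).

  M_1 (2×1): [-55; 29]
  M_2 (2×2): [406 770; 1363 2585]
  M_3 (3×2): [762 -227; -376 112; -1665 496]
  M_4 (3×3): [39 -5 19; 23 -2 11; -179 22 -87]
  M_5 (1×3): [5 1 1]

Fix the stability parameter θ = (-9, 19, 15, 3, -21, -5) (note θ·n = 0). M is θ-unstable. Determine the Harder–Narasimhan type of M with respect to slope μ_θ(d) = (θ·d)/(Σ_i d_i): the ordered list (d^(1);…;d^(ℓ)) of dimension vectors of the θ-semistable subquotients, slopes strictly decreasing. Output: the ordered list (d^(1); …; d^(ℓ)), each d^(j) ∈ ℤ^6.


Via rank(M_{q-1}∘⋯∘M_p): M ≅ I[1,2], I[2,6], I[3,4], I[4,5], I[5,5].
μ_θ-semistable layers: μ^(1)=19; μ^(2)=9; μ^(3)=11/5; μ^(4)=-9; μ^(5)=-21

((0, 1, 0, 0, 0, 0); (0, 0, 1, 1, 0, 0); (0, 1, 1, 1, 1, 1); (1, 0, 0, 1, 1, 0); (0, 0, 0, 0, 1, 0))


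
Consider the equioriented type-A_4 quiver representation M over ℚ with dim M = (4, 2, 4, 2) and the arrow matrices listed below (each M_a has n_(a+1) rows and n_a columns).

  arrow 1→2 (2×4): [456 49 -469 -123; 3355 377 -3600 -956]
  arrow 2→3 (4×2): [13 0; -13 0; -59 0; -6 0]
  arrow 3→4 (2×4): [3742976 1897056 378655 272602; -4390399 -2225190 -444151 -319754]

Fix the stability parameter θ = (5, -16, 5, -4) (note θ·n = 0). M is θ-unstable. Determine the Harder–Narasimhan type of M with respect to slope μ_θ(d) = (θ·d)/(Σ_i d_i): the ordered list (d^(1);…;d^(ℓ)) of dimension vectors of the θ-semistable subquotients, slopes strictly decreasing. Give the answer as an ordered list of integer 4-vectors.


Barcode: M ≅ I[1,1]^2, I[1,2], I[1,4], I[3,3]^2, I[3,4]. HN layers by μ_θ (3 steps, strictly decreasing):
  μ^(1)=5; μ^(2)=1/2; μ^(3)=-11/2

((2, 0, 2, 0); (0, 0, 2, 2); (2, 2, 0, 0))


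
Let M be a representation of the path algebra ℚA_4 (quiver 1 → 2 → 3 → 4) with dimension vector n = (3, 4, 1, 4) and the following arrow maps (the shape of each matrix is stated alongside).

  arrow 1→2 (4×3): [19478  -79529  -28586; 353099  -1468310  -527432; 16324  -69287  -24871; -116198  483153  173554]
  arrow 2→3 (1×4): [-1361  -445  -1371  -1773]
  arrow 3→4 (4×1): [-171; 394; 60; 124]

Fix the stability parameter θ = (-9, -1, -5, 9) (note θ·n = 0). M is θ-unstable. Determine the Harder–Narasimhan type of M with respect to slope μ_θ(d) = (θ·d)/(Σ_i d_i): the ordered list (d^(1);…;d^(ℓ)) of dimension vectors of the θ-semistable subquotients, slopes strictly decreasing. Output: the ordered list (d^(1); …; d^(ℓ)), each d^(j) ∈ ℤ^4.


Barcode: M ≅ I[1,2]^2, I[1,4], I[2,2], I[4,4]^3. HN layers by μ_θ (4 steps, strictly decreasing):
  μ^(1)=9; μ^(2)=-1; μ^(3)=-3; μ^(4)=-9

((0, 0, 0, 4); (0, 3, 0, 0); (0, 1, 1, 0); (3, 0, 0, 0))


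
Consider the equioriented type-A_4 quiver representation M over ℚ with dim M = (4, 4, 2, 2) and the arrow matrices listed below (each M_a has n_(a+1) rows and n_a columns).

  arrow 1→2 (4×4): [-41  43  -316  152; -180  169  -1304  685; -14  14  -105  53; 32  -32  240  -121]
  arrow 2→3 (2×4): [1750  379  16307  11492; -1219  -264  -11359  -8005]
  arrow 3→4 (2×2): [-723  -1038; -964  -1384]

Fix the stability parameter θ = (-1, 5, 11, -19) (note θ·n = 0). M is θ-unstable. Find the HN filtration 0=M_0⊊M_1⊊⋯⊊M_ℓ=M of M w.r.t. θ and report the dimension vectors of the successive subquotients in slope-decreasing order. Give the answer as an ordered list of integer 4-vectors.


Interval decomposition of M: I[1,2]^2, I[1,3], I[1,4], I[4,4].
HN type (ℓ=4): μ^(1)=11; μ^(2)=5; μ^(3)=-1; μ^(4)=-19

((0, 0, 1, 0); (0, 3, 0, 0); (4, 1, 1, 1); (0, 0, 0, 1))


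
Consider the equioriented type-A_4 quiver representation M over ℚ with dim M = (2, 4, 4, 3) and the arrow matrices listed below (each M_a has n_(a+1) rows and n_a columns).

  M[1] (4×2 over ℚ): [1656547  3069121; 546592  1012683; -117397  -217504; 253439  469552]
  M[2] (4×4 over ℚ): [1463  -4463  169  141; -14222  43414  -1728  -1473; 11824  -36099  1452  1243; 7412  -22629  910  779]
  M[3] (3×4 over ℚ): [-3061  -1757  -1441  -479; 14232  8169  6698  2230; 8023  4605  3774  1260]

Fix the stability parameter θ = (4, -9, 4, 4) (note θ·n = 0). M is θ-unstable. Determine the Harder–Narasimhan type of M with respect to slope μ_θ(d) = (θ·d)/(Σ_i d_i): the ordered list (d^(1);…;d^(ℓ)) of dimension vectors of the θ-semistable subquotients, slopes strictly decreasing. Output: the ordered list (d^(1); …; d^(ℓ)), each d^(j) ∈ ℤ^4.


Via rank(M_{q-1}∘⋯∘M_p): M ≅ I[1,3], I[1,4], I[2,4]^2.
μ_θ-semistable layers: μ^(1)=4; μ^(2)=-5/2; μ^(3)=-9

((0, 0, 4, 3); (2, 2, 0, 0); (0, 2, 0, 0))


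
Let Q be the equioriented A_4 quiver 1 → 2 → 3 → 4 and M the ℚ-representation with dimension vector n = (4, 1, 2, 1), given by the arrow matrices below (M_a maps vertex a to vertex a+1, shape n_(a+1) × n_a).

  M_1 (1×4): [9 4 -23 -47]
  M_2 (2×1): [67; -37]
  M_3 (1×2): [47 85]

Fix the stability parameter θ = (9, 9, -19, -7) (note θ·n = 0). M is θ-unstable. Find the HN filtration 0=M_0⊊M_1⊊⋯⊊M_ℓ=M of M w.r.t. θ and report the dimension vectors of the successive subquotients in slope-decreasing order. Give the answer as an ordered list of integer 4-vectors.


Barcode: M ≅ I[1,1]^3, I[1,4], I[3,3]. HN layers by μ_θ (3 steps, strictly decreasing):
  μ^(1)=9; μ^(2)=-2; μ^(3)=-19

((3, 0, 0, 0); (1, 1, 1, 1); (0, 0, 1, 0))


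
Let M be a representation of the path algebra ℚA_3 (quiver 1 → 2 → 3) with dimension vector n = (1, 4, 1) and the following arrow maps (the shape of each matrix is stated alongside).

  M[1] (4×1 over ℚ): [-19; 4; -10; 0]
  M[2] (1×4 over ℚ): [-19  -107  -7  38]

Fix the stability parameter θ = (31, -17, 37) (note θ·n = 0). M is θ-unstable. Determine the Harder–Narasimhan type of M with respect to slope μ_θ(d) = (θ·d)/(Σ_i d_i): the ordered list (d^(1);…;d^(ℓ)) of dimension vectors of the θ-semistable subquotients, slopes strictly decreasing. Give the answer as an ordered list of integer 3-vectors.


Interval decomposition of M: I[1,3], I[2,2]^3.
HN type (ℓ=3): μ^(1)=37; μ^(2)=7; μ^(3)=-17

((0, 0, 1); (1, 1, 0); (0, 3, 0))


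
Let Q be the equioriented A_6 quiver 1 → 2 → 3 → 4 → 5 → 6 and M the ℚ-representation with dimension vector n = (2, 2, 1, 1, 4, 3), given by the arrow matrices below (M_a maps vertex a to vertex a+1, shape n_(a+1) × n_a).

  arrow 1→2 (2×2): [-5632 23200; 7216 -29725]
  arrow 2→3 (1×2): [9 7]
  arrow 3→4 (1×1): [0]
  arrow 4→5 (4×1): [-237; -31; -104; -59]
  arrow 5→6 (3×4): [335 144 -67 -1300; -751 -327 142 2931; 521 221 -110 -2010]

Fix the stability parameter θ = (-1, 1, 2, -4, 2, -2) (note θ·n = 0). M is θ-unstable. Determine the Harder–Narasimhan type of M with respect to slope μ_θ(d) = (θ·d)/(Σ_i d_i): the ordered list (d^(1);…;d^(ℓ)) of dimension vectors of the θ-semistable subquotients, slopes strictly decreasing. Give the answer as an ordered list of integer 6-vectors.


Interval decomposition of M: I[1,1], I[1,3], I[2,2], I[4,6], I[5,5], I[5,6]^2.
HN type (ℓ=5): μ^(1)=2; μ^(2)=1; μ^(3)=0; μ^(4)=-1; μ^(5)=-4

((0, 0, 1, 0, 1, 0); (0, 2, 0, 0, 0, 0); (0, 0, 0, 0, 3, 3); (2, 0, 0, 0, 0, 0); (0, 0, 0, 1, 0, 0))


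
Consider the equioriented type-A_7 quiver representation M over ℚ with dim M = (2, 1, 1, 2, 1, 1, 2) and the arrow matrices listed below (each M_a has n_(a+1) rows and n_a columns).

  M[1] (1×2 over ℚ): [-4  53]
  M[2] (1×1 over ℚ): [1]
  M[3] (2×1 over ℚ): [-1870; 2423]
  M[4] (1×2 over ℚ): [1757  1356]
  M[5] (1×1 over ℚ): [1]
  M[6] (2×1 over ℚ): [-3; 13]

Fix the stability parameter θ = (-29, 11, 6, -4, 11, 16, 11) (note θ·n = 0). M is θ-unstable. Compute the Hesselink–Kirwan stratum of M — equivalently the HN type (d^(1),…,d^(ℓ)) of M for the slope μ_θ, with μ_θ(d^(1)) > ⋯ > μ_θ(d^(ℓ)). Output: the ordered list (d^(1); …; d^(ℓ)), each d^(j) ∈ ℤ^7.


Via rank(M_{q-1}∘⋯∘M_p): M ≅ I[1,1], I[1,7], I[4,4], I[7,7].
μ_θ-semistable layers: μ^(1)=27/2; μ^(2)=11; μ^(3)=13/3; μ^(4)=-4; μ^(5)=-29

((0, 0, 0, 0, 0, 1, 1); (0, 0, 0, 0, 1, 0, 1); (0, 1, 1, 1, 0, 0, 0); (0, 0, 0, 1, 0, 0, 0); (2, 0, 0, 0, 0, 0, 0))


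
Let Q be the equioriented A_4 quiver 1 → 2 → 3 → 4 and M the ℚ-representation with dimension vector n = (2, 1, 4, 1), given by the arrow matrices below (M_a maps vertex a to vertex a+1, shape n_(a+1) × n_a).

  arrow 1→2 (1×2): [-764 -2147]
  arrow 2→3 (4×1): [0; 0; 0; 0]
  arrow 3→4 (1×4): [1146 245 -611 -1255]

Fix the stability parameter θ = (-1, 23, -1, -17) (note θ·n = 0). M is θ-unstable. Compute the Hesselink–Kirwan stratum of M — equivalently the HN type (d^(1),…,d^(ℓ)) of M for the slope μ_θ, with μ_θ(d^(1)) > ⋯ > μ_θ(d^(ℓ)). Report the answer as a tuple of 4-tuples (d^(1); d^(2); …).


Barcode: M ≅ I[1,1], I[1,2], I[3,3]^3, I[3,4]. HN layers by μ_θ (3 steps, strictly decreasing):
  μ^(1)=23; μ^(2)=-1; μ^(3)=-9

((0, 1, 0, 0); (2, 0, 3, 0); (0, 0, 1, 1))


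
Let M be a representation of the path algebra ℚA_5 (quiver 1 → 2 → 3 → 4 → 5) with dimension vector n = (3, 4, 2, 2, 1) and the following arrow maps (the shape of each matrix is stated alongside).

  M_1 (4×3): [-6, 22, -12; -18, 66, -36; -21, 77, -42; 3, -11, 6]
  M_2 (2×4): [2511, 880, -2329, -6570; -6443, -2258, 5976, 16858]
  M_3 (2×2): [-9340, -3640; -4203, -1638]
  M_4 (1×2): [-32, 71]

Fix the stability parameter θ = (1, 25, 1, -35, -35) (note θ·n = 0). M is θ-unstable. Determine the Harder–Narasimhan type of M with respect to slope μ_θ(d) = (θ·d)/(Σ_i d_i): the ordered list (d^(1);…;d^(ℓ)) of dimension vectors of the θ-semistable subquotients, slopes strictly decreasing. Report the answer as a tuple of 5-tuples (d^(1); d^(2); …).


Barcode: M ≅ I[1,1]^2, I[1,5], I[2,2]^2, I[2,3], I[4,4]. HN layers by μ_θ (5 steps, strictly decreasing):
  μ^(1)=25; μ^(2)=13; μ^(3)=1; μ^(4)=-43/5; μ^(5)=-35

((0, 2, 0, 0, 0); (0, 1, 1, 0, 0); (2, 0, 0, 0, 0); (1, 1, 1, 1, 1); (0, 0, 0, 1, 0))


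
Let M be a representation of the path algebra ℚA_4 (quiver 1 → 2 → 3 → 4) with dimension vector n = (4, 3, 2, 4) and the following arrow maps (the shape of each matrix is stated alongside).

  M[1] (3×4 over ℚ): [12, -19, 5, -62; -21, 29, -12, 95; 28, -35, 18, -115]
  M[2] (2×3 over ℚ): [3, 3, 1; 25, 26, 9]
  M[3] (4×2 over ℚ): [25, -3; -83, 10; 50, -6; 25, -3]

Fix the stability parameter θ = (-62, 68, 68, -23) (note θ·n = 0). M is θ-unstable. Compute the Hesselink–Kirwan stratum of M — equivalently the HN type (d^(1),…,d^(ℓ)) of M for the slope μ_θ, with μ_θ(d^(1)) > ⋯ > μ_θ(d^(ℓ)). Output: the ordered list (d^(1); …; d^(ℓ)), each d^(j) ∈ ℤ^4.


Via rank(M_{q-1}∘⋯∘M_p): M ≅ I[1,1], I[1,2], I[1,4]^2, I[4,4]^2.
μ_θ-semistable layers: μ^(1)=68; μ^(2)=113/3; μ^(3)=-23; μ^(4)=-62

((0, 1, 0, 0); (0, 2, 2, 2); (0, 0, 0, 2); (4, 0, 0, 0))


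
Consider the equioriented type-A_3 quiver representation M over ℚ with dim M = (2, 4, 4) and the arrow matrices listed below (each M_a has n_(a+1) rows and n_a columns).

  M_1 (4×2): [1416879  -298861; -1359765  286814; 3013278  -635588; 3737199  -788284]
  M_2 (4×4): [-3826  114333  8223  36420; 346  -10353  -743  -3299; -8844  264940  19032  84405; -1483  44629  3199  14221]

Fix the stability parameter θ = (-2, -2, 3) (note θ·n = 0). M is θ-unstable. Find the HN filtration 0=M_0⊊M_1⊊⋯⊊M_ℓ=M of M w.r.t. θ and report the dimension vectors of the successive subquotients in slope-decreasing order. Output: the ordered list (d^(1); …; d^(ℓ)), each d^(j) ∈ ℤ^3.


Interval decomposition of M: I[1,3]^2, I[2,2], I[2,3], I[3,3].
HN type (ℓ=2): μ^(1)=3; μ^(2)=-2

((0, 0, 4); (2, 4, 0))


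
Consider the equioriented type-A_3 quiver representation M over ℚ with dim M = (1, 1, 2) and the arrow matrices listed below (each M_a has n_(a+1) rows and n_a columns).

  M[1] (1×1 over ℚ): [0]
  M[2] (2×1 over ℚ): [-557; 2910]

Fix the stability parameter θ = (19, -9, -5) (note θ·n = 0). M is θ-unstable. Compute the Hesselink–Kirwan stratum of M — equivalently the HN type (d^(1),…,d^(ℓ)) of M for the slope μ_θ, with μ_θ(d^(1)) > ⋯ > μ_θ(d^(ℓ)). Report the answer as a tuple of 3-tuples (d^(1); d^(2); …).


Interval decomposition of M: I[1,1], I[2,3], I[3,3].
HN type (ℓ=3): μ^(1)=19; μ^(2)=-5; μ^(3)=-9

((1, 0, 0); (0, 0, 2); (0, 1, 0))


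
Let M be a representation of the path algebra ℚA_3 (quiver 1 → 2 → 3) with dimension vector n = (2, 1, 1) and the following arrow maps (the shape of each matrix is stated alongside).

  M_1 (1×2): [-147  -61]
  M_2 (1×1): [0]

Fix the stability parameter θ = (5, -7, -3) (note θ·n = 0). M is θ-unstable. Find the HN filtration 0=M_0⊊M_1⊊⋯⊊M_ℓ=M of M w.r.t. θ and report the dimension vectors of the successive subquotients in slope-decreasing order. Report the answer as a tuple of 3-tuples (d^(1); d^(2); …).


Via rank(M_{q-1}∘⋯∘M_p): M ≅ I[1,1], I[1,2], I[3,3].
μ_θ-semistable layers: μ^(1)=5; μ^(2)=-1; μ^(3)=-3

((1, 0, 0); (1, 1, 0); (0, 0, 1))


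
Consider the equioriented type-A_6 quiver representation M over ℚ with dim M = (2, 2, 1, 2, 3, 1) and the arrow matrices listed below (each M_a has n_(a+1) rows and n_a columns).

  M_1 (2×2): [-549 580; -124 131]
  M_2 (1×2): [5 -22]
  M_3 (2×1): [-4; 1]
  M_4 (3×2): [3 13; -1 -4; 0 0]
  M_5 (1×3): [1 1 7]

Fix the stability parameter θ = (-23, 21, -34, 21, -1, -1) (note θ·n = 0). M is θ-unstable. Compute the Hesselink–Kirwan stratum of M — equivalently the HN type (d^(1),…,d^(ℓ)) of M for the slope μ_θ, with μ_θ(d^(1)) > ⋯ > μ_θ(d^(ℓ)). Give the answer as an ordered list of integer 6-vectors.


Barcode: M ≅ I[1,2], I[1,6], I[4,5], I[5,5]. HN layers by μ_θ (6 steps, strictly decreasing):
  μ^(1)=21; μ^(2)=10; μ^(3)=19/3; μ^(4)=-1; μ^(5)=-13/2; μ^(6)=-23

((0, 1, 0, 0, 0, 0); (0, 0, 0, 1, 1, 0); (0, 0, 0, 1, 1, 1); (0, 0, 0, 0, 1, 0); (0, 1, 1, 0, 0, 0); (2, 0, 0, 0, 0, 0))


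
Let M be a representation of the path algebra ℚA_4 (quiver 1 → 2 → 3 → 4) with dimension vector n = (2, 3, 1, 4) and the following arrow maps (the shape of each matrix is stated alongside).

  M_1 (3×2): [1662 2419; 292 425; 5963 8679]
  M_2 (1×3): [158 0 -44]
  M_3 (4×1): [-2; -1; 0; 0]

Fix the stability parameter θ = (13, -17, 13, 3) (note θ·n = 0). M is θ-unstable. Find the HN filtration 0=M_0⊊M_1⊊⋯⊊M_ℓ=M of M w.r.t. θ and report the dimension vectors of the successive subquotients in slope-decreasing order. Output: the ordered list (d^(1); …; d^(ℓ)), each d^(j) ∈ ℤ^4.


Via rank(M_{q-1}∘⋯∘M_p): M ≅ I[1,2], I[1,4], I[2,2], I[4,4]^3.
μ_θ-semistable layers: μ^(1)=8; μ^(2)=3; μ^(3)=-2; μ^(4)=-17

((0, 0, 1, 1); (0, 0, 0, 3); (2, 2, 0, 0); (0, 1, 0, 0))


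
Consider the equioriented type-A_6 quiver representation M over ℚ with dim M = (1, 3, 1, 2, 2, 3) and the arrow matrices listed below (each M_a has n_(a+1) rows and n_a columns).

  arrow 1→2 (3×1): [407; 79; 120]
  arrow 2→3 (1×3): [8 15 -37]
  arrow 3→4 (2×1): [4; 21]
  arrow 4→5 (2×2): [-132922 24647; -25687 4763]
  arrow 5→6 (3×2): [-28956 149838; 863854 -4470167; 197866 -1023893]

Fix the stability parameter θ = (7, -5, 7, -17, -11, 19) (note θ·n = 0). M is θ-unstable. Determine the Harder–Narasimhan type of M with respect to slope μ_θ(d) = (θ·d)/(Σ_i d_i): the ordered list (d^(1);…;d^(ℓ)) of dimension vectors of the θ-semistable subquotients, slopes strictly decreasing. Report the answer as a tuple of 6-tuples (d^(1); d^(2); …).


Barcode: M ≅ I[1,6], I[2,2]^2, I[4,5], I[6,6]^2. HN layers by μ_θ (5 steps, strictly decreasing):
  μ^(1)=19; μ^(2)=-19/5; μ^(3)=-5; μ^(4)=-11; μ^(5)=-17

((0, 0, 0, 0, 0, 3); (1, 1, 1, 1, 1, 0); (0, 2, 0, 0, 0, 0); (0, 0, 0, 0, 1, 0); (0, 0, 0, 1, 0, 0))


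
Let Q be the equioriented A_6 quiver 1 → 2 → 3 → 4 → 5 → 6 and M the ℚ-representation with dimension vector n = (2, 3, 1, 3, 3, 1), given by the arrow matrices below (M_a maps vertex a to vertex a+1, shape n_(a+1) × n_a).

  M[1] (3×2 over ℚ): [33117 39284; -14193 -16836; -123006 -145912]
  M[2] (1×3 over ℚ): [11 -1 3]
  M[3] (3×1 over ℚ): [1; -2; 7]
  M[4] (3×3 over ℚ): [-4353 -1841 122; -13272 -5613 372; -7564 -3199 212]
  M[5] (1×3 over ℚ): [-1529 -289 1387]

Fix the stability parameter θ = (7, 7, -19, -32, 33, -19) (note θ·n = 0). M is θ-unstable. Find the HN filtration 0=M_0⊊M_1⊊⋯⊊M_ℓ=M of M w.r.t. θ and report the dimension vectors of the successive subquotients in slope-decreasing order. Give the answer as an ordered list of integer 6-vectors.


Barcode: M ≅ I[1,1], I[1,6], I[2,2]^2, I[4,4], I[4,5], I[5,5]. HN layers by μ_θ (4 steps, strictly decreasing):
  μ^(1)=33; μ^(2)=7; μ^(3)=-37/4; μ^(4)=-32

((0, 0, 0, 0, 2, 0); (1, 2, 0, 0, 1, 1); (1, 1, 1, 1, 0, 0); (0, 0, 0, 2, 0, 0))


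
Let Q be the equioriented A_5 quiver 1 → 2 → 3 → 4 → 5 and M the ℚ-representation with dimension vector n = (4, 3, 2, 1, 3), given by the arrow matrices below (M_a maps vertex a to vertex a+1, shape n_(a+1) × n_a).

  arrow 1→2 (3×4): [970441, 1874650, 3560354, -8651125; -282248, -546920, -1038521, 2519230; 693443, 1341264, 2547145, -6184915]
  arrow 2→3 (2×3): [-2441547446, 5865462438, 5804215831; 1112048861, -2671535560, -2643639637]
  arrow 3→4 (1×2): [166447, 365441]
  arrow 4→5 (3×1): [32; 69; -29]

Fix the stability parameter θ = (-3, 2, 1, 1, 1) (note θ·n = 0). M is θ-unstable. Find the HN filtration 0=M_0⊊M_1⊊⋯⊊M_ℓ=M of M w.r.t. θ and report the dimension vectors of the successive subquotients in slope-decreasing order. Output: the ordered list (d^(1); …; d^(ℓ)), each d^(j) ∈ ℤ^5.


Via rank(M_{q-1}∘⋯∘M_p): M ≅ I[1,1], I[1,2], I[1,3], I[1,5], I[5,5]^2.
μ_θ-semistable layers: μ^(1)=2; μ^(2)=3/2; μ^(3)=5/4; μ^(4)=1; μ^(5)=-3

((0, 1, 0, 0, 0); (0, 1, 1, 0, 0); (0, 1, 1, 1, 1); (0, 0, 0, 0, 2); (4, 0, 0, 0, 0))


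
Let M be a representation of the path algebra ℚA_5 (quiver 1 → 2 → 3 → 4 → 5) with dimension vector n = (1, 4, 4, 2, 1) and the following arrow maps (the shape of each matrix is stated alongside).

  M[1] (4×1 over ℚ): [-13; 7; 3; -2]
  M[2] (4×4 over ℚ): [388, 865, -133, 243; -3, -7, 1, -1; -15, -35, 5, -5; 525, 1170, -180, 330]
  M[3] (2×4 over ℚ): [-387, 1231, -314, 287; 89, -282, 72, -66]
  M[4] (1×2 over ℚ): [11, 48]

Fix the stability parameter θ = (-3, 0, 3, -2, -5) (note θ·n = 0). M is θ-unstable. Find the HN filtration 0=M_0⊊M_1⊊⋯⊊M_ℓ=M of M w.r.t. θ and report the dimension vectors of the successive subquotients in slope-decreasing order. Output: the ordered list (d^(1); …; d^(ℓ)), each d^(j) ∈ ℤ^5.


Barcode: M ≅ I[1,4], I[2,2]^2, I[2,3], I[3,3], I[3,5]. HN layers by μ_θ (5 steps, strictly decreasing):
  μ^(1)=3; μ^(2)=1/2; μ^(3)=0; μ^(4)=-4/3; μ^(5)=-3

((0, 0, 2, 0, 0); (0, 0, 1, 1, 0); (0, 4, 0, 0, 0); (0, 0, 1, 1, 1); (1, 0, 0, 0, 0))


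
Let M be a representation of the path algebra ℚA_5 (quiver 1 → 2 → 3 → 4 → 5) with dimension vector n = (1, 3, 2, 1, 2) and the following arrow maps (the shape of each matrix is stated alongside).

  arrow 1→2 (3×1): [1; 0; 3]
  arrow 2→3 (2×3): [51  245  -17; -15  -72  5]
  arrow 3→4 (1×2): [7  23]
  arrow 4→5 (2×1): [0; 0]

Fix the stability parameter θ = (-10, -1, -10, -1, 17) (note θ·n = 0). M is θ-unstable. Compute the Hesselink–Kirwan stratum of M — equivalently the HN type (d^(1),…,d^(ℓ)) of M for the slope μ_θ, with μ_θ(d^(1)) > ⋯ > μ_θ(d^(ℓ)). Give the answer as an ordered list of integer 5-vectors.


Barcode: M ≅ I[1,2], I[2,3], I[2,4], I[5,5]^2. HN layers by μ_θ (4 steps, strictly decreasing):
  μ^(1)=17; μ^(2)=-1; μ^(3)=-11/2; μ^(4)=-10

((0, 0, 0, 0, 2); (0, 1, 0, 1, 0); (0, 2, 2, 0, 0); (1, 0, 0, 0, 0))


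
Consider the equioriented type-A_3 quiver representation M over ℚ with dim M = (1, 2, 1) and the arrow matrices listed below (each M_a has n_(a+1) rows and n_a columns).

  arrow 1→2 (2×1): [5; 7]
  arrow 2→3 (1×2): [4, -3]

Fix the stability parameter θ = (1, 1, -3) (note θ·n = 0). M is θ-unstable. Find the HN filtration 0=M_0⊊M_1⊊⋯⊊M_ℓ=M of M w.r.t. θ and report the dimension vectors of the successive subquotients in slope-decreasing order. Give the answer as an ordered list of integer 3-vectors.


Barcode: M ≅ I[1,3], I[2,2]. HN layers by μ_θ (2 steps, strictly decreasing):
  μ^(1)=1; μ^(2)=-1/3

((0, 1, 0); (1, 1, 1))


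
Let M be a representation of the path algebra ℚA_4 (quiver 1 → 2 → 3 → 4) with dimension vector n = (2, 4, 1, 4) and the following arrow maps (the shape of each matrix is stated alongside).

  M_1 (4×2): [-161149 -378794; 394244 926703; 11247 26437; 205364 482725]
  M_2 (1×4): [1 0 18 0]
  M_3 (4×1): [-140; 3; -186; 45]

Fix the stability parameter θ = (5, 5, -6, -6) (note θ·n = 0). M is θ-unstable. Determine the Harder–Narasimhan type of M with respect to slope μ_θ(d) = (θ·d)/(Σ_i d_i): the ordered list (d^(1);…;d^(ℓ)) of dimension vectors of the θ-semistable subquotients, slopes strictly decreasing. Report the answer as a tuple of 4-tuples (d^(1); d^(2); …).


Barcode: M ≅ I[1,2], I[1,4], I[2,2]^2, I[4,4]^3. HN layers by μ_θ (3 steps, strictly decreasing):
  μ^(1)=5; μ^(2)=-1/2; μ^(3)=-6

((1, 3, 0, 0); (1, 1, 1, 1); (0, 0, 0, 3))


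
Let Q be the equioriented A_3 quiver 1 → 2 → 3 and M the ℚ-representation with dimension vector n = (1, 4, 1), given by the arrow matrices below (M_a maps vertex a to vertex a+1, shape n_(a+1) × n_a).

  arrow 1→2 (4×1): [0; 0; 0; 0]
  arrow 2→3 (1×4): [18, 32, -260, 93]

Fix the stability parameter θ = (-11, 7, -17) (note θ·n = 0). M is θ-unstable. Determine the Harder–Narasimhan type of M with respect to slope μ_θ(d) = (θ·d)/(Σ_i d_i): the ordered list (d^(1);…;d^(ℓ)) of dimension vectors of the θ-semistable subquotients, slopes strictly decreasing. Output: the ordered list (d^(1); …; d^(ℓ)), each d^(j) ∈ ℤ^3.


Interval decomposition of M: I[1,1], I[2,2]^3, I[2,3].
HN type (ℓ=3): μ^(1)=7; μ^(2)=-5; μ^(3)=-11

((0, 3, 0); (0, 1, 1); (1, 0, 0))


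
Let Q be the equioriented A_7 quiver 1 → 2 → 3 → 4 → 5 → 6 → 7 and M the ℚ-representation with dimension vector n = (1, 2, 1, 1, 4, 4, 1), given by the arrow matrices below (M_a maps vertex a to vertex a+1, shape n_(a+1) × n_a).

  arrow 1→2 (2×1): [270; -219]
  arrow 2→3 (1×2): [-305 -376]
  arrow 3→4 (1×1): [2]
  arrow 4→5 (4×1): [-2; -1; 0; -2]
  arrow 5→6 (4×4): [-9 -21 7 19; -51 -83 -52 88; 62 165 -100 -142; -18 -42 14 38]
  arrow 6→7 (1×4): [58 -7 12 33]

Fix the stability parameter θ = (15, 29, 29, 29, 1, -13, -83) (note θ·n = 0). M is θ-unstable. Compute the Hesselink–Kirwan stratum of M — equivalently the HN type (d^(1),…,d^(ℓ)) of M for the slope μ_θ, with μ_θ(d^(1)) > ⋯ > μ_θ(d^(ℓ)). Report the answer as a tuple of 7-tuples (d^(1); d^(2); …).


Barcode: M ≅ I[1,7], I[2,2], I[5,5], I[5,6]^2, I[6,6]. HN layers by μ_θ (4 steps, strictly decreasing):
  μ^(1)=29; μ^(2)=1; μ^(3)=-6; μ^(4)=-13

((0, 1, 0, 0, 0, 0, 0); (1, 1, 1, 1, 2, 1, 1); (0, 0, 0, 0, 2, 2, 0); (0, 0, 0, 0, 0, 1, 0))


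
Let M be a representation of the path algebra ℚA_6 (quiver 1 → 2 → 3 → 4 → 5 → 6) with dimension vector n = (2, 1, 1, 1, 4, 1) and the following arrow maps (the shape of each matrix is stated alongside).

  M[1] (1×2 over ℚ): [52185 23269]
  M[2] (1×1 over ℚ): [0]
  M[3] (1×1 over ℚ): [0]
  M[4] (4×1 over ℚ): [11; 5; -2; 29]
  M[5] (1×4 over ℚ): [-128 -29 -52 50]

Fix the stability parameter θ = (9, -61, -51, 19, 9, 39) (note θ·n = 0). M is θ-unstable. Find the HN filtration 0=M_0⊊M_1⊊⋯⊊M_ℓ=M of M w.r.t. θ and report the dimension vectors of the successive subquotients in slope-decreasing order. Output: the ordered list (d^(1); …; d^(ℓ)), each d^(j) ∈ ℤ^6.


Interval decomposition of M: I[1,1], I[1,2], I[3,3], I[4,6], I[5,5]^3.
HN type (ℓ=5): μ^(1)=39; μ^(2)=14; μ^(3)=9; μ^(4)=-26; μ^(5)=-51

((0, 0, 0, 0, 0, 1); (0, 0, 0, 1, 1, 0); (1, 0, 0, 0, 3, 0); (1, 1, 0, 0, 0, 0); (0, 0, 1, 0, 0, 0))


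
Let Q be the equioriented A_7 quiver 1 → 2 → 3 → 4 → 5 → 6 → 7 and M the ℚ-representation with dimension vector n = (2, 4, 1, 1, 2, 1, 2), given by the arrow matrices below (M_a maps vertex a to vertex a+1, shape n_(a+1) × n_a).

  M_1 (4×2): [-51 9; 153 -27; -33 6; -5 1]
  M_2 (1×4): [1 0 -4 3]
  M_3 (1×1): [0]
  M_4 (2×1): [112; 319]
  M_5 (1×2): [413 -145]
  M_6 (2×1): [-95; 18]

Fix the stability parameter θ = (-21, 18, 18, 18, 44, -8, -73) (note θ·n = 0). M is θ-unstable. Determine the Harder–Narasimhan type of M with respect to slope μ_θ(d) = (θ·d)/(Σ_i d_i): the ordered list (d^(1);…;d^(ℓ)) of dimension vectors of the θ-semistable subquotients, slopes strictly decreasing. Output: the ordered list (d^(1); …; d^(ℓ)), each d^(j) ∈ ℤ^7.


Barcode: M ≅ I[1,2], I[1,3], I[2,2]^2, I[4,7], I[5,5], I[7,7]. HN layers by μ_θ (5 steps, strictly decreasing):
  μ^(1)=44; μ^(2)=18; μ^(3)=-19/4; μ^(4)=-21; μ^(5)=-73

((0, 0, 0, 0, 1, 0, 0); (0, 4, 1, 0, 0, 0, 0); (0, 0, 0, 1, 1, 1, 1); (2, 0, 0, 0, 0, 0, 0); (0, 0, 0, 0, 0, 0, 1))
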